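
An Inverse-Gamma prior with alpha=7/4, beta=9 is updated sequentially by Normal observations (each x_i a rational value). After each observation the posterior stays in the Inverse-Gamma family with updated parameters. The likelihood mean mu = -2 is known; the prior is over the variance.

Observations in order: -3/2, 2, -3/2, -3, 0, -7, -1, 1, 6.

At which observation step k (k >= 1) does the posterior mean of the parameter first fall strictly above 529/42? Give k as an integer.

k = 9

obs 1: x=-3/2 → posterior Inverse-Gamma(9/4, 73/8)
obs 2: x=2 → posterior Inverse-Gamma(11/4, 137/8)
obs 3: x=-3/2 → posterior Inverse-Gamma(13/4, 69/4)
obs 4: x=-3 → posterior Inverse-Gamma(15/4, 71/4)
obs 5: x=0 → posterior Inverse-Gamma(17/4, 79/4)
obs 6: x=-7 → posterior Inverse-Gamma(19/4, 129/4)
obs 7: x=-1 → posterior Inverse-Gamma(21/4, 131/4)
obs 8: x=1 → posterior Inverse-Gamma(23/4, 149/4)
obs 9: x=6 → posterior Inverse-Gamma(25/4, 277/4)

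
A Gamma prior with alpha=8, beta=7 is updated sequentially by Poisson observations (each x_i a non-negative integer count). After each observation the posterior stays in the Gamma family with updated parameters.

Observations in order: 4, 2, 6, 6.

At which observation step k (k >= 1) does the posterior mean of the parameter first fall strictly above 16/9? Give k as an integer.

k = 3

obs 1: x=4 → posterior Gamma(12, 8)
obs 2: x=2 → posterior Gamma(14, 9)
obs 3: x=6 → posterior Gamma(20, 10)
obs 4: x=6 → posterior Gamma(26, 11)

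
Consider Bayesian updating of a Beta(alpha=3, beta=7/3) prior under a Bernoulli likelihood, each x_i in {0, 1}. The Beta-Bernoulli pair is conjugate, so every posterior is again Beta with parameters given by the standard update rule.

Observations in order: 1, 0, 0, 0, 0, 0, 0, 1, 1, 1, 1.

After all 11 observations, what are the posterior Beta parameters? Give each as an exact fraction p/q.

obs 1: x=1 → posterior Beta(4, 7/3)
obs 2: x=0 → posterior Beta(4, 10/3)
obs 3: x=0 → posterior Beta(4, 13/3)
obs 4: x=0 → posterior Beta(4, 16/3)
obs 5: x=0 → posterior Beta(4, 19/3)
obs 6: x=0 → posterior Beta(4, 22/3)
obs 7: x=0 → posterior Beta(4, 25/3)
obs 8: x=1 → posterior Beta(5, 25/3)
obs 9: x=1 → posterior Beta(6, 25/3)
obs 10: x=1 → posterior Beta(7, 25/3)
obs 11: x=1 → posterior Beta(8, 25/3)

alpha=8, beta=25/3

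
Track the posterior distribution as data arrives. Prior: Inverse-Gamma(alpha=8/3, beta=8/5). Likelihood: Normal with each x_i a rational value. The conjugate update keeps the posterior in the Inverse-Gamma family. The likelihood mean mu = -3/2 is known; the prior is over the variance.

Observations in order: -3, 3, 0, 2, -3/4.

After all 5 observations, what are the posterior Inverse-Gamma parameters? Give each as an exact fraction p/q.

alpha=31/6, beta=3261/160

obs 1: x=-3 → posterior Inverse-Gamma(19/6, 109/40)
obs 2: x=3 → posterior Inverse-Gamma(11/3, 257/20)
obs 3: x=0 → posterior Inverse-Gamma(25/6, 559/40)
obs 4: x=2 → posterior Inverse-Gamma(14/3, 201/10)
obs 5: x=-3/4 → posterior Inverse-Gamma(31/6, 3261/160)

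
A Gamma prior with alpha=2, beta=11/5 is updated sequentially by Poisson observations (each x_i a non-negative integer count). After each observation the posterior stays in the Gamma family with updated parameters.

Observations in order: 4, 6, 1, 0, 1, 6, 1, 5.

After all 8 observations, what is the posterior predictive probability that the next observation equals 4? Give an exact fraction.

528796358220577720780328075019449336735264829245625/3986050257846589777498594143551493150029713367891968

obs 1: x=4 → posterior Gamma(6, 16/5)
obs 2: x=6 → posterior Gamma(12, 21/5)
obs 3: x=1 → posterior Gamma(13, 26/5)
obs 4: x=0 → posterior Gamma(13, 31/5)
obs 5: x=1 → posterior Gamma(14, 36/5)
obs 6: x=6 → posterior Gamma(20, 41/5)
obs 7: x=1 → posterior Gamma(21, 46/5)
obs 8: x=5 → posterior Gamma(26, 51/5)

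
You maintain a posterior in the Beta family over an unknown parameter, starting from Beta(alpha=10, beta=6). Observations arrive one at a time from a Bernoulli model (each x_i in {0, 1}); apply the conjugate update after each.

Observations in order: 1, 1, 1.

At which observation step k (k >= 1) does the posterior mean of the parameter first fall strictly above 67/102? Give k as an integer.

obs 1: x=1 → posterior Beta(11, 6)
obs 2: x=1 → posterior Beta(12, 6)
obs 3: x=1 → posterior Beta(13, 6)

k = 2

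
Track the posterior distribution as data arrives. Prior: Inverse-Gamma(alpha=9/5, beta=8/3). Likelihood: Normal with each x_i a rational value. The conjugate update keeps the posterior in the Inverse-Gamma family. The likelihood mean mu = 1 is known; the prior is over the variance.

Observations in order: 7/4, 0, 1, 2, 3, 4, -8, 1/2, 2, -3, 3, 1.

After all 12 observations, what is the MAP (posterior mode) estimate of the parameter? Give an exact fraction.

obs 1: x=7/4 → posterior Inverse-Gamma(23/10, 283/96)
obs 2: x=0 → posterior Inverse-Gamma(14/5, 331/96)
obs 3: x=1 → posterior Inverse-Gamma(33/10, 331/96)
obs 4: x=2 → posterior Inverse-Gamma(19/5, 379/96)
obs 5: x=3 → posterior Inverse-Gamma(43/10, 571/96)
obs 6: x=4 → posterior Inverse-Gamma(24/5, 1003/96)
obs 7: x=-8 → posterior Inverse-Gamma(53/10, 4891/96)
obs 8: x=1/2 → posterior Inverse-Gamma(29/5, 4903/96)
obs 9: x=2 → posterior Inverse-Gamma(63/10, 4951/96)
obs 10: x=-3 → posterior Inverse-Gamma(34/5, 5719/96)
obs 11: x=3 → posterior Inverse-Gamma(73/10, 5911/96)
obs 12: x=1 → posterior Inverse-Gamma(39/5, 5911/96)

29555/4224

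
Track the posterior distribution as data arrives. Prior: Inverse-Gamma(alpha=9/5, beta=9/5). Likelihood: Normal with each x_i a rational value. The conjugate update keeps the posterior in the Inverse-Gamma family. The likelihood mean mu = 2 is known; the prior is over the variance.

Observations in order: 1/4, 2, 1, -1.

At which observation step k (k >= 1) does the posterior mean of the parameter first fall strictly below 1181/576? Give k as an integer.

obs 1: x=1/4 → posterior Inverse-Gamma(23/10, 533/160)
obs 2: x=2 → posterior Inverse-Gamma(14/5, 533/160)
obs 3: x=1 → posterior Inverse-Gamma(33/10, 613/160)
obs 4: x=-1 → posterior Inverse-Gamma(19/5, 1333/160)

k = 2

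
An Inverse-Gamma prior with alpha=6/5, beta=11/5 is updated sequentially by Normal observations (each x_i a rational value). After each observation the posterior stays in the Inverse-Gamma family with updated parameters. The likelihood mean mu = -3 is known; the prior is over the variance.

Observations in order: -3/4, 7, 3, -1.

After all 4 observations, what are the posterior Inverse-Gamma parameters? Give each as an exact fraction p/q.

obs 1: x=-3/4 → posterior Inverse-Gamma(17/10, 757/160)
obs 2: x=7 → posterior Inverse-Gamma(11/5, 8757/160)
obs 3: x=3 → posterior Inverse-Gamma(27/10, 11637/160)
obs 4: x=-1 → posterior Inverse-Gamma(16/5, 11957/160)

alpha=16/5, beta=11957/160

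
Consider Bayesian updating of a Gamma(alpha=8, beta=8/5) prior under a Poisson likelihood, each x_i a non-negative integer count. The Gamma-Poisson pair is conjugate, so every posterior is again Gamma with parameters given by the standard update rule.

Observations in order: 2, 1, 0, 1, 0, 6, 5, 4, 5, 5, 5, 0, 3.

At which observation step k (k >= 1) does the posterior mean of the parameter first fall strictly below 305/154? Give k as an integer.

obs 1: x=2 → posterior Gamma(10, 13/5)
obs 2: x=1 → posterior Gamma(11, 18/5)
obs 3: x=0 → posterior Gamma(11, 23/5)
obs 4: x=1 → posterior Gamma(12, 28/5)
obs 5: x=0 → posterior Gamma(12, 33/5)
obs 6: x=6 → posterior Gamma(18, 38/5)
obs 7: x=5 → posterior Gamma(23, 43/5)
obs 8: x=4 → posterior Gamma(27, 48/5)
obs 9: x=5 → posterior Gamma(32, 53/5)
obs 10: x=5 → posterior Gamma(37, 58/5)
obs 11: x=5 → posterior Gamma(42, 63/5)
obs 12: x=0 → posterior Gamma(42, 68/5)
obs 13: x=3 → posterior Gamma(45, 73/5)

k = 5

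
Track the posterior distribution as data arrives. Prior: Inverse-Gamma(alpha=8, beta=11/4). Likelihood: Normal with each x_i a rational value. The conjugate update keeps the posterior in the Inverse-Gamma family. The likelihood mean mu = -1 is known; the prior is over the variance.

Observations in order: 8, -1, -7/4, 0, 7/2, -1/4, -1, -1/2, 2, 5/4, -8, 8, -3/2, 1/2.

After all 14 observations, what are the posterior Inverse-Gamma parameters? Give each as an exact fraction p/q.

obs 1: x=8 → posterior Inverse-Gamma(17/2, 173/4)
obs 2: x=-1 → posterior Inverse-Gamma(9, 173/4)
obs 3: x=-7/4 → posterior Inverse-Gamma(19/2, 1393/32)
obs 4: x=0 → posterior Inverse-Gamma(10, 1409/32)
obs 5: x=7/2 → posterior Inverse-Gamma(21/2, 1733/32)
obs 6: x=-1/4 → posterior Inverse-Gamma(11, 871/16)
obs 7: x=-1 → posterior Inverse-Gamma(23/2, 871/16)
obs 8: x=-1/2 → posterior Inverse-Gamma(12, 873/16)
obs 9: x=2 → posterior Inverse-Gamma(25/2, 945/16)
obs 10: x=5/4 → posterior Inverse-Gamma(13, 1971/32)
obs 11: x=-8 → posterior Inverse-Gamma(27/2, 2755/32)
obs 12: x=8 → posterior Inverse-Gamma(14, 4051/32)
obs 13: x=-3/2 → posterior Inverse-Gamma(29/2, 4055/32)
obs 14: x=1/2 → posterior Inverse-Gamma(15, 4091/32)

alpha=15, beta=4091/32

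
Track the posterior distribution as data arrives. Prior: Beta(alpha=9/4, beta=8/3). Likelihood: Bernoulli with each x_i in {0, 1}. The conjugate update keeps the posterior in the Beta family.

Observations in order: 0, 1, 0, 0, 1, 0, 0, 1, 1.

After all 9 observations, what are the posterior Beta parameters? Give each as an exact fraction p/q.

obs 1: x=0 → posterior Beta(9/4, 11/3)
obs 2: x=1 → posterior Beta(13/4, 11/3)
obs 3: x=0 → posterior Beta(13/4, 14/3)
obs 4: x=0 → posterior Beta(13/4, 17/3)
obs 5: x=1 → posterior Beta(17/4, 17/3)
obs 6: x=0 → posterior Beta(17/4, 20/3)
obs 7: x=0 → posterior Beta(17/4, 23/3)
obs 8: x=1 → posterior Beta(21/4, 23/3)
obs 9: x=1 → posterior Beta(25/4, 23/3)

alpha=25/4, beta=23/3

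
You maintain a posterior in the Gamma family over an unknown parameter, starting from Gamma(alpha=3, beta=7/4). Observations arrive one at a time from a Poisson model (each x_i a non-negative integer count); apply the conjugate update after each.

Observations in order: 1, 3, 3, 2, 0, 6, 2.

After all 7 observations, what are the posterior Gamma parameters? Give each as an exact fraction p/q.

obs 1: x=1 → posterior Gamma(4, 11/4)
obs 2: x=3 → posterior Gamma(7, 15/4)
obs 3: x=3 → posterior Gamma(10, 19/4)
obs 4: x=2 → posterior Gamma(12, 23/4)
obs 5: x=0 → posterior Gamma(12, 27/4)
obs 6: x=6 → posterior Gamma(18, 31/4)
obs 7: x=2 → posterior Gamma(20, 35/4)

alpha=20, beta=35/4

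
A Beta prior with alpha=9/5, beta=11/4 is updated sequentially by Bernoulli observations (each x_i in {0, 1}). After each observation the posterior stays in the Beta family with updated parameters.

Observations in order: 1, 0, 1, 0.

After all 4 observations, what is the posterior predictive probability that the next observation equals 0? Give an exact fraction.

5/9

obs 1: x=1 → posterior Beta(14/5, 11/4)
obs 2: x=0 → posterior Beta(14/5, 15/4)
obs 3: x=1 → posterior Beta(19/5, 15/4)
obs 4: x=0 → posterior Beta(19/5, 19/4)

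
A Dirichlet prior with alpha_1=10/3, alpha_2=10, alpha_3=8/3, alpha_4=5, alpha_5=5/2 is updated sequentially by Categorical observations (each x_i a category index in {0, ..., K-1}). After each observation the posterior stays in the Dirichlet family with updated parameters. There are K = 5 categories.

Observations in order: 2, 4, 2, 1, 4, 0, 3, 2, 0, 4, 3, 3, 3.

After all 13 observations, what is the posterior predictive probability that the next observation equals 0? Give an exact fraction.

obs 1: x=2 → posterior Dirichlet(10/3, 10, 11/3, 5, 5/2)
obs 2: x=4 → posterior Dirichlet(10/3, 10, 11/3, 5, 7/2)
obs 3: x=2 → posterior Dirichlet(10/3, 10, 14/3, 5, 7/2)
obs 4: x=1 → posterior Dirichlet(10/3, 11, 14/3, 5, 7/2)
obs 5: x=4 → posterior Dirichlet(10/3, 11, 14/3, 5, 9/2)
obs 6: x=0 → posterior Dirichlet(13/3, 11, 14/3, 5, 9/2)
obs 7: x=3 → posterior Dirichlet(13/3, 11, 14/3, 6, 9/2)
obs 8: x=2 → posterior Dirichlet(13/3, 11, 17/3, 6, 9/2)
obs 9: x=0 → posterior Dirichlet(16/3, 11, 17/3, 6, 9/2)
obs 10: x=4 → posterior Dirichlet(16/3, 11, 17/3, 6, 11/2)
obs 11: x=3 → posterior Dirichlet(16/3, 11, 17/3, 7, 11/2)
obs 12: x=3 → posterior Dirichlet(16/3, 11, 17/3, 8, 11/2)
obs 13: x=3 → posterior Dirichlet(16/3, 11, 17/3, 9, 11/2)

32/219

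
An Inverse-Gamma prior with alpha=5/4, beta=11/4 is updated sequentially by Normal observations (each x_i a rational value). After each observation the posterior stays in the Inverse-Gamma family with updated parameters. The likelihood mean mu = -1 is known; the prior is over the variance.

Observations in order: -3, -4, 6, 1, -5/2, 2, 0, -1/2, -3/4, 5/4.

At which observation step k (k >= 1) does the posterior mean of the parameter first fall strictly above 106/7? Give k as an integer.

obs 1: x=-3 → posterior Inverse-Gamma(7/4, 19/4)
obs 2: x=-4 → posterior Inverse-Gamma(9/4, 37/4)
obs 3: x=6 → posterior Inverse-Gamma(11/4, 135/4)
obs 4: x=1 → posterior Inverse-Gamma(13/4, 143/4)
obs 5: x=-5/2 → posterior Inverse-Gamma(15/4, 295/8)
obs 6: x=2 → posterior Inverse-Gamma(17/4, 331/8)
obs 7: x=0 → posterior Inverse-Gamma(19/4, 335/8)
obs 8: x=-1/2 → posterior Inverse-Gamma(21/4, 42)
obs 9: x=-3/4 → posterior Inverse-Gamma(23/4, 1345/32)
obs 10: x=5/4 → posterior Inverse-Gamma(25/4, 713/16)

k = 3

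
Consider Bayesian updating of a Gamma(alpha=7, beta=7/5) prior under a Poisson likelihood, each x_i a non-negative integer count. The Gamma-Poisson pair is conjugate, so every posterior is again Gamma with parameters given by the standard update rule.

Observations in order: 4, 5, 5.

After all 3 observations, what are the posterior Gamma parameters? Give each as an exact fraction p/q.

obs 1: x=4 → posterior Gamma(11, 12/5)
obs 2: x=5 → posterior Gamma(16, 17/5)
obs 3: x=5 → posterior Gamma(21, 22/5)

alpha=21, beta=22/5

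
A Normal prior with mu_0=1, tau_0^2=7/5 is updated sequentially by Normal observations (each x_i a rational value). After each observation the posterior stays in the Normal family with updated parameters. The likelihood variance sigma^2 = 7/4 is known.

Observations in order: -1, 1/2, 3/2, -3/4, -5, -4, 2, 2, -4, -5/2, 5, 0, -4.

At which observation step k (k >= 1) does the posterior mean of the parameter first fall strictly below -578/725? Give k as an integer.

k = 6

obs 1: x=-1 → posterior Normal(1/9, 7/9)
obs 2: x=1/2 → posterior Normal(3/13, 7/13)
obs 3: x=3/2 → posterior Normal(9/17, 7/17)
obs 4: x=-3/4 → posterior Normal(2/7, 1/3)
obs 5: x=-5 → posterior Normal(-14/25, 7/25)
obs 6: x=-4 → posterior Normal(-30/29, 7/29)
obs 7: x=2 → posterior Normal(-2/3, 7/33)
obs 8: x=2 → posterior Normal(-14/37, 7/37)
obs 9: x=-4 → posterior Normal(-30/41, 7/41)
obs 10: x=-5/2 → posterior Normal(-8/9, 7/45)
obs 11: x=5 → posterior Normal(-20/49, 1/7)
obs 12: x=0 → posterior Normal(-20/53, 7/53)
obs 13: x=-4 → posterior Normal(-12/19, 7/57)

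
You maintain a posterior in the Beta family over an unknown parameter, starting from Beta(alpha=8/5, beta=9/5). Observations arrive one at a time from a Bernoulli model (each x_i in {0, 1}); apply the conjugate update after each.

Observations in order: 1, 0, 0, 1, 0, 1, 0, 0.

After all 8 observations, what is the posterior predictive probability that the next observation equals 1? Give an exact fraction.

obs 1: x=1 → posterior Beta(13/5, 9/5)
obs 2: x=0 → posterior Beta(13/5, 14/5)
obs 3: x=0 → posterior Beta(13/5, 19/5)
obs 4: x=1 → posterior Beta(18/5, 19/5)
obs 5: x=0 → posterior Beta(18/5, 24/5)
obs 6: x=1 → posterior Beta(23/5, 24/5)
obs 7: x=0 → posterior Beta(23/5, 29/5)
obs 8: x=0 → posterior Beta(23/5, 34/5)

23/57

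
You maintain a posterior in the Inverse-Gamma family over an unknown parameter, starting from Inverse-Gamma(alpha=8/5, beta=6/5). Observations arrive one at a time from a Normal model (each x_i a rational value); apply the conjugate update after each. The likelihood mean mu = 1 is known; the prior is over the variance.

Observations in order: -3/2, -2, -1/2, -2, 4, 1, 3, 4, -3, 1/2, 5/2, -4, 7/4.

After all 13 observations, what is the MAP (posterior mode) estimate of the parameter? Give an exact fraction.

7597/1456

obs 1: x=-3/2 → posterior Inverse-Gamma(21/10, 173/40)
obs 2: x=-2 → posterior Inverse-Gamma(13/5, 353/40)
obs 3: x=-1/2 → posterior Inverse-Gamma(31/10, 199/20)
obs 4: x=-2 → posterior Inverse-Gamma(18/5, 289/20)
obs 5: x=4 → posterior Inverse-Gamma(41/10, 379/20)
obs 6: x=1 → posterior Inverse-Gamma(23/5, 379/20)
obs 7: x=3 → posterior Inverse-Gamma(51/10, 419/20)
obs 8: x=4 → posterior Inverse-Gamma(28/5, 509/20)
obs 9: x=-3 → posterior Inverse-Gamma(61/10, 669/20)
obs 10: x=1/2 → posterior Inverse-Gamma(33/5, 1343/40)
obs 11: x=5/2 → posterior Inverse-Gamma(71/10, 347/10)
obs 12: x=-4 → posterior Inverse-Gamma(38/5, 236/5)
obs 13: x=7/4 → posterior Inverse-Gamma(81/10, 7597/160)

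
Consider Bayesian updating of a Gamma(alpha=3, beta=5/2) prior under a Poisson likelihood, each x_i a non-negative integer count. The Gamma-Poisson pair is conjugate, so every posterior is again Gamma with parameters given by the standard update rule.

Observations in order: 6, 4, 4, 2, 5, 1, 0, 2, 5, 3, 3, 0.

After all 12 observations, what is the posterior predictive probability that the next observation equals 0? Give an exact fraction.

obs 1: x=6 → posterior Gamma(9, 7/2)
obs 2: x=4 → posterior Gamma(13, 9/2)
obs 3: x=4 → posterior Gamma(17, 11/2)
obs 4: x=2 → posterior Gamma(19, 13/2)
obs 5: x=5 → posterior Gamma(24, 15/2)
obs 6: x=1 → posterior Gamma(25, 17/2)
obs 7: x=0 → posterior Gamma(25, 19/2)
obs 8: x=2 → posterior Gamma(27, 21/2)
obs 9: x=5 → posterior Gamma(32, 23/2)
obs 10: x=3 → posterior Gamma(35, 25/2)
obs 11: x=3 → posterior Gamma(38, 27/2)
obs 12: x=0 → posterior Gamma(38, 29/2)

37249797844127216903980902049910725025576001221301409561/469617601052052260270453789356081086213146883053578155841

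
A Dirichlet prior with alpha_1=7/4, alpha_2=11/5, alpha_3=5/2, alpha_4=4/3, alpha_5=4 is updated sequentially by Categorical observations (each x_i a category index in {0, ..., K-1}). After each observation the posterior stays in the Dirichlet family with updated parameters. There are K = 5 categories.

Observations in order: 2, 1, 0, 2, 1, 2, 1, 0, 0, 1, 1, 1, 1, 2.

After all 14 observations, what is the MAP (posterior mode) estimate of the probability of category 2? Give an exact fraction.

330/1247

obs 1: x=2 → posterior Dirichlet(7/4, 11/5, 7/2, 4/3, 4)
obs 2: x=1 → posterior Dirichlet(7/4, 16/5, 7/2, 4/3, 4)
obs 3: x=0 → posterior Dirichlet(11/4, 16/5, 7/2, 4/3, 4)
obs 4: x=2 → posterior Dirichlet(11/4, 16/5, 9/2, 4/3, 4)
obs 5: x=1 → posterior Dirichlet(11/4, 21/5, 9/2, 4/3, 4)
obs 6: x=2 → posterior Dirichlet(11/4, 21/5, 11/2, 4/3, 4)
obs 7: x=1 → posterior Dirichlet(11/4, 26/5, 11/2, 4/3, 4)
obs 8: x=0 → posterior Dirichlet(15/4, 26/5, 11/2, 4/3, 4)
obs 9: x=0 → posterior Dirichlet(19/4, 26/5, 11/2, 4/3, 4)
obs 10: x=1 → posterior Dirichlet(19/4, 31/5, 11/2, 4/3, 4)
obs 11: x=1 → posterior Dirichlet(19/4, 36/5, 11/2, 4/3, 4)
obs 12: x=1 → posterior Dirichlet(19/4, 41/5, 11/2, 4/3, 4)
obs 13: x=1 → posterior Dirichlet(19/4, 46/5, 11/2, 4/3, 4)
obs 14: x=2 → posterior Dirichlet(19/4, 46/5, 13/2, 4/3, 4)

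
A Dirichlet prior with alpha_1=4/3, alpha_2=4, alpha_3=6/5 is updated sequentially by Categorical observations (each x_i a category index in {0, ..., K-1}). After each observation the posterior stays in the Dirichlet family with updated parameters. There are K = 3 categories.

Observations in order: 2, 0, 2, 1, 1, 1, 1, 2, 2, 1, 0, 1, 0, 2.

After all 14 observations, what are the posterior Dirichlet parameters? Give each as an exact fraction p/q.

alpha_1=13/3, alpha_2=10, alpha_3=31/5

obs 1: x=2 → posterior Dirichlet(4/3, 4, 11/5)
obs 2: x=0 → posterior Dirichlet(7/3, 4, 11/5)
obs 3: x=2 → posterior Dirichlet(7/3, 4, 16/5)
obs 4: x=1 → posterior Dirichlet(7/3, 5, 16/5)
obs 5: x=1 → posterior Dirichlet(7/3, 6, 16/5)
obs 6: x=1 → posterior Dirichlet(7/3, 7, 16/5)
obs 7: x=1 → posterior Dirichlet(7/3, 8, 16/5)
obs 8: x=2 → posterior Dirichlet(7/3, 8, 21/5)
obs 9: x=2 → posterior Dirichlet(7/3, 8, 26/5)
obs 10: x=1 → posterior Dirichlet(7/3, 9, 26/5)
obs 11: x=0 → posterior Dirichlet(10/3, 9, 26/5)
obs 12: x=1 → posterior Dirichlet(10/3, 10, 26/5)
obs 13: x=0 → posterior Dirichlet(13/3, 10, 26/5)
obs 14: x=2 → posterior Dirichlet(13/3, 10, 31/5)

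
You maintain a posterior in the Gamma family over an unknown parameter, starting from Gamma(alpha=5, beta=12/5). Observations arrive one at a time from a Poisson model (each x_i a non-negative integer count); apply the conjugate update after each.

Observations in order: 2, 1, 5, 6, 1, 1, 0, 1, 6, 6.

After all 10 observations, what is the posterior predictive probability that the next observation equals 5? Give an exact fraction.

obs 1: x=2 → posterior Gamma(7, 17/5)
obs 2: x=1 → posterior Gamma(8, 22/5)
obs 3: x=5 → posterior Gamma(13, 27/5)
obs 4: x=6 → posterior Gamma(19, 32/5)
obs 5: x=1 → posterior Gamma(20, 37/5)
obs 6: x=1 → posterior Gamma(21, 42/5)
obs 7: x=0 → posterior Gamma(21, 47/5)
obs 8: x=1 → posterior Gamma(22, 52/5)
obs 9: x=6 → posterior Gamma(28, 57/5)
obs 10: x=6 → posterior Gamma(34, 62/5)

13703168606869071220030986689425670520016841259964102857036555878400000/164784859231344618006035281108902875151038371607113799516549032112557003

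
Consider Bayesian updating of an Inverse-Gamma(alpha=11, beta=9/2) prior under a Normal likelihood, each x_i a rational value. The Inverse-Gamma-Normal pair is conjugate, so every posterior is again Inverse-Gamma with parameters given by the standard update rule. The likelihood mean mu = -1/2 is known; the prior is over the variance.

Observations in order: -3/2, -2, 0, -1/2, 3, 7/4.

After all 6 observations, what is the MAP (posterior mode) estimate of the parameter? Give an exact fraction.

obs 1: x=-3/2 → posterior Inverse-Gamma(23/2, 5)
obs 2: x=-2 → posterior Inverse-Gamma(12, 49/8)
obs 3: x=0 → posterior Inverse-Gamma(25/2, 25/4)
obs 4: x=-1/2 → posterior Inverse-Gamma(13, 25/4)
obs 5: x=3 → posterior Inverse-Gamma(27/2, 99/8)
obs 6: x=7/4 → posterior Inverse-Gamma(14, 477/32)

159/160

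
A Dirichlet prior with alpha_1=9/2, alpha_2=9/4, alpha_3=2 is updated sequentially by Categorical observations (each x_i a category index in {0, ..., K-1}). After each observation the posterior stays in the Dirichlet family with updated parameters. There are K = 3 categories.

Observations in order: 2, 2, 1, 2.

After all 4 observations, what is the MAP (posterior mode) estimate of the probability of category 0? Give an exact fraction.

14/39

obs 1: x=2 → posterior Dirichlet(9/2, 9/4, 3)
obs 2: x=2 → posterior Dirichlet(9/2, 9/4, 4)
obs 3: x=1 → posterior Dirichlet(9/2, 13/4, 4)
obs 4: x=2 → posterior Dirichlet(9/2, 13/4, 5)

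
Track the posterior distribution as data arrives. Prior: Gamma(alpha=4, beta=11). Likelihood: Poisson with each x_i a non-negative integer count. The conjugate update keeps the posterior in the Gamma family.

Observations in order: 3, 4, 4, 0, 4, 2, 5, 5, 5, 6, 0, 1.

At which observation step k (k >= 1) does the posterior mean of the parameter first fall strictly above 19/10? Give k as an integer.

k = 10

obs 1: x=3 → posterior Gamma(7, 12)
obs 2: x=4 → posterior Gamma(11, 13)
obs 3: x=4 → posterior Gamma(15, 14)
obs 4: x=0 → posterior Gamma(15, 15)
obs 5: x=4 → posterior Gamma(19, 16)
obs 6: x=2 → posterior Gamma(21, 17)
obs 7: x=5 → posterior Gamma(26, 18)
obs 8: x=5 → posterior Gamma(31, 19)
obs 9: x=5 → posterior Gamma(36, 20)
obs 10: x=6 → posterior Gamma(42, 21)
obs 11: x=0 → posterior Gamma(42, 22)
obs 12: x=1 → posterior Gamma(43, 23)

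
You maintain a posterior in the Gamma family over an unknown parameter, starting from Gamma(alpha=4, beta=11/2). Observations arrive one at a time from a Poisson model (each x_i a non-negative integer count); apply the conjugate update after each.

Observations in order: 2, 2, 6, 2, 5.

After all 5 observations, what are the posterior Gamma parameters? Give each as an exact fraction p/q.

obs 1: x=2 → posterior Gamma(6, 13/2)
obs 2: x=2 → posterior Gamma(8, 15/2)
obs 3: x=6 → posterior Gamma(14, 17/2)
obs 4: x=2 → posterior Gamma(16, 19/2)
obs 5: x=5 → posterior Gamma(21, 21/2)

alpha=21, beta=21/2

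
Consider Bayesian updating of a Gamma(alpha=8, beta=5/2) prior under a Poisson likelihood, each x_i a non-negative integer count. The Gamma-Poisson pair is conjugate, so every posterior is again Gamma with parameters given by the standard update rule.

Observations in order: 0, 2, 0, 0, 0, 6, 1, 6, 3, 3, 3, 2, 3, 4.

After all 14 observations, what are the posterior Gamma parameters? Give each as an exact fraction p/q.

obs 1: x=0 → posterior Gamma(8, 7/2)
obs 2: x=2 → posterior Gamma(10, 9/2)
obs 3: x=0 → posterior Gamma(10, 11/2)
obs 4: x=0 → posterior Gamma(10, 13/2)
obs 5: x=0 → posterior Gamma(10, 15/2)
obs 6: x=6 → posterior Gamma(16, 17/2)
obs 7: x=1 → posterior Gamma(17, 19/2)
obs 8: x=6 → posterior Gamma(23, 21/2)
obs 9: x=3 → posterior Gamma(26, 23/2)
obs 10: x=3 → posterior Gamma(29, 25/2)
obs 11: x=3 → posterior Gamma(32, 27/2)
obs 12: x=2 → posterior Gamma(34, 29/2)
obs 13: x=3 → posterior Gamma(37, 31/2)
obs 14: x=4 → posterior Gamma(41, 33/2)

alpha=41, beta=33/2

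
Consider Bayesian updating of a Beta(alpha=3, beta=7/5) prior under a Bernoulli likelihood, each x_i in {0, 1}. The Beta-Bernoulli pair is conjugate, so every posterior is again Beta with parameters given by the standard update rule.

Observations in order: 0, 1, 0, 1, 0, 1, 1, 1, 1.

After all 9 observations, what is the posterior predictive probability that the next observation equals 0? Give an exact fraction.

obs 1: x=0 → posterior Beta(3, 12/5)
obs 2: x=1 → posterior Beta(4, 12/5)
obs 3: x=0 → posterior Beta(4, 17/5)
obs 4: x=1 → posterior Beta(5, 17/5)
obs 5: x=0 → posterior Beta(5, 22/5)
obs 6: x=1 → posterior Beta(6, 22/5)
obs 7: x=1 → posterior Beta(7, 22/5)
obs 8: x=1 → posterior Beta(8, 22/5)
obs 9: x=1 → posterior Beta(9, 22/5)

22/67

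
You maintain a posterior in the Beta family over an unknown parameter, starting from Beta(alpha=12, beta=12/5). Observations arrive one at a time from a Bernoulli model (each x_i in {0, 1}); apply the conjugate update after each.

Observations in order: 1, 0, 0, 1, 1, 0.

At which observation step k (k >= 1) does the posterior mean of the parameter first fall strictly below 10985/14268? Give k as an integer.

k = 3

obs 1: x=1 → posterior Beta(13, 12/5)
obs 2: x=0 → posterior Beta(13, 17/5)
obs 3: x=0 → posterior Beta(13, 22/5)
obs 4: x=1 → posterior Beta(14, 22/5)
obs 5: x=1 → posterior Beta(15, 22/5)
obs 6: x=0 → posterior Beta(15, 27/5)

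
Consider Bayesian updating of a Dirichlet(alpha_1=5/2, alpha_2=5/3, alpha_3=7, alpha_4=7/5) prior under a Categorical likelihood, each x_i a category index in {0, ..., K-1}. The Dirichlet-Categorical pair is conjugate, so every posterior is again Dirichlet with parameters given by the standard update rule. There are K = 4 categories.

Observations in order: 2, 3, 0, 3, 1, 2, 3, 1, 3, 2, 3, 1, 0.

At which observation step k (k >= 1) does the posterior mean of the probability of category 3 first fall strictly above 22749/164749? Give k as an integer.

obs 1: x=2 → posterior Dirichlet(5/2, 5/3, 8, 7/5)
obs 2: x=3 → posterior Dirichlet(5/2, 5/3, 8, 12/5)
obs 3: x=0 → posterior Dirichlet(7/2, 5/3, 8, 12/5)
obs 4: x=3 → posterior Dirichlet(7/2, 5/3, 8, 17/5)
obs 5: x=1 → posterior Dirichlet(7/2, 8/3, 8, 17/5)
obs 6: x=2 → posterior Dirichlet(7/2, 8/3, 9, 17/5)
obs 7: x=3 → posterior Dirichlet(7/2, 8/3, 9, 22/5)
obs 8: x=1 → posterior Dirichlet(7/2, 11/3, 9, 22/5)
obs 9: x=3 → posterior Dirichlet(7/2, 11/3, 9, 27/5)
obs 10: x=2 → posterior Dirichlet(7/2, 11/3, 10, 27/5)
obs 11: x=3 → posterior Dirichlet(7/2, 11/3, 10, 32/5)
obs 12: x=1 → posterior Dirichlet(7/2, 14/3, 10, 32/5)
obs 13: x=0 → posterior Dirichlet(9/2, 14/3, 10, 32/5)

k = 2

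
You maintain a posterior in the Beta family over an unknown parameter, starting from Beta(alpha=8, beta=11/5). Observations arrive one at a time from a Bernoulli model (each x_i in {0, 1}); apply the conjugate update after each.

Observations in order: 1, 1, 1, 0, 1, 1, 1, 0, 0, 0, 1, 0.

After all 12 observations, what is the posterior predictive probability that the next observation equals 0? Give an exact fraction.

obs 1: x=1 → posterior Beta(9, 11/5)
obs 2: x=1 → posterior Beta(10, 11/5)
obs 3: x=1 → posterior Beta(11, 11/5)
obs 4: x=0 → posterior Beta(11, 16/5)
obs 5: x=1 → posterior Beta(12, 16/5)
obs 6: x=1 → posterior Beta(13, 16/5)
obs 7: x=1 → posterior Beta(14, 16/5)
obs 8: x=0 → posterior Beta(14, 21/5)
obs 9: x=0 → posterior Beta(14, 26/5)
obs 10: x=0 → posterior Beta(14, 31/5)
obs 11: x=1 → posterior Beta(15, 31/5)
obs 12: x=0 → posterior Beta(15, 36/5)

12/37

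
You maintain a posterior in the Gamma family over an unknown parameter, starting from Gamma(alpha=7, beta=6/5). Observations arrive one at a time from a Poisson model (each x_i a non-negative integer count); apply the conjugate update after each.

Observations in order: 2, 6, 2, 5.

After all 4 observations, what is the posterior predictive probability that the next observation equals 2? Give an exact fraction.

obs 1: x=2 → posterior Gamma(9, 11/5)
obs 2: x=6 → posterior Gamma(15, 16/5)
obs 3: x=2 → posterior Gamma(17, 21/5)
obs 4: x=5 → posterior Gamma(22, 26/5)

85206786231246870712660981920563200/620412660965527688188300451573157121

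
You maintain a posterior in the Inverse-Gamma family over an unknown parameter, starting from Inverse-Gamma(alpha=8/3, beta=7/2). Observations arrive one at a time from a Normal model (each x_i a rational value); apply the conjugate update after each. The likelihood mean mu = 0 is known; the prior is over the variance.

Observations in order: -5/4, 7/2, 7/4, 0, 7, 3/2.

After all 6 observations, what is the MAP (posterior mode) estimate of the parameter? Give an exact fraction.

1803/320

obs 1: x=-5/4 → posterior Inverse-Gamma(19/6, 137/32)
obs 2: x=7/2 → posterior Inverse-Gamma(11/3, 333/32)
obs 3: x=7/4 → posterior Inverse-Gamma(25/6, 191/16)
obs 4: x=0 → posterior Inverse-Gamma(14/3, 191/16)
obs 5: x=7 → posterior Inverse-Gamma(31/6, 583/16)
obs 6: x=3/2 → posterior Inverse-Gamma(17/3, 601/16)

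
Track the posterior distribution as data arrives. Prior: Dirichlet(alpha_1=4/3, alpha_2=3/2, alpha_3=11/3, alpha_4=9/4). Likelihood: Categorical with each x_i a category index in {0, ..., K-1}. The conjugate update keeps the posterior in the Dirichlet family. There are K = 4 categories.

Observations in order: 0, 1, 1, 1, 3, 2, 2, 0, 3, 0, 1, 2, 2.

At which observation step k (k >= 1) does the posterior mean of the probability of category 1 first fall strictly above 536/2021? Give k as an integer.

obs 1: x=0 → posterior Dirichlet(7/3, 3/2, 11/3, 9/4)
obs 2: x=1 → posterior Dirichlet(7/3, 5/2, 11/3, 9/4)
obs 3: x=1 → posterior Dirichlet(7/3, 7/2, 11/3, 9/4)
obs 4: x=1 → posterior Dirichlet(7/3, 9/2, 11/3, 9/4)
obs 5: x=3 → posterior Dirichlet(7/3, 9/2, 11/3, 13/4)
obs 6: x=2 → posterior Dirichlet(7/3, 9/2, 14/3, 13/4)
obs 7: x=2 → posterior Dirichlet(7/3, 9/2, 17/3, 13/4)
obs 8: x=0 → posterior Dirichlet(10/3, 9/2, 17/3, 13/4)
obs 9: x=3 → posterior Dirichlet(10/3, 9/2, 17/3, 17/4)
obs 10: x=0 → posterior Dirichlet(13/3, 9/2, 17/3, 17/4)
obs 11: x=1 → posterior Dirichlet(13/3, 11/2, 17/3, 17/4)
obs 12: x=2 → posterior Dirichlet(13/3, 11/2, 20/3, 17/4)
obs 13: x=2 → posterior Dirichlet(13/3, 11/2, 23/3, 17/4)

k = 3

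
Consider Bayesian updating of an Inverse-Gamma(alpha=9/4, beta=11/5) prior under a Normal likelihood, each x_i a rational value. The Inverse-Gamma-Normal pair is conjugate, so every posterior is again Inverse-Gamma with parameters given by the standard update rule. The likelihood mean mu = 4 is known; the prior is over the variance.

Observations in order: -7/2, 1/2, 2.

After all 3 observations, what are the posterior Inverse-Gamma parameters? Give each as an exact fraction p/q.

obs 1: x=-7/2 → posterior Inverse-Gamma(11/4, 1213/40)
obs 2: x=1/2 → posterior Inverse-Gamma(13/4, 729/20)
obs 3: x=2 → posterior Inverse-Gamma(15/4, 769/20)

alpha=15/4, beta=769/20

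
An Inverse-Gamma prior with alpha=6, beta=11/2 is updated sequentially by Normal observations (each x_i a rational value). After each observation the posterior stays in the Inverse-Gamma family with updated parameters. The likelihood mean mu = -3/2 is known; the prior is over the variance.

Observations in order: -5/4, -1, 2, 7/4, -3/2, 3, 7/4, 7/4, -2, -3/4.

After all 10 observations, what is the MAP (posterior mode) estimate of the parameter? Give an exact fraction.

obs 1: x=-5/4 → posterior Inverse-Gamma(13/2, 177/32)
obs 2: x=-1 → posterior Inverse-Gamma(7, 181/32)
obs 3: x=2 → posterior Inverse-Gamma(15/2, 377/32)
obs 4: x=7/4 → posterior Inverse-Gamma(8, 273/16)
obs 5: x=-3/2 → posterior Inverse-Gamma(17/2, 273/16)
obs 6: x=3 → posterior Inverse-Gamma(9, 435/16)
obs 7: x=7/4 → posterior Inverse-Gamma(19/2, 1039/32)
obs 8: x=7/4 → posterior Inverse-Gamma(10, 151/4)
obs 9: x=-2 → posterior Inverse-Gamma(21/2, 303/8)
obs 10: x=-3/4 → posterior Inverse-Gamma(11, 1221/32)

407/128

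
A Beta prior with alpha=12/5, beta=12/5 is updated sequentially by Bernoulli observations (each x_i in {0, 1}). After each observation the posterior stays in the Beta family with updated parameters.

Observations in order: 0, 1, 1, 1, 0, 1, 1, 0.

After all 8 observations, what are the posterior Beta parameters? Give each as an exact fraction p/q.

obs 1: x=0 → posterior Beta(12/5, 17/5)
obs 2: x=1 → posterior Beta(17/5, 17/5)
obs 3: x=1 → posterior Beta(22/5, 17/5)
obs 4: x=1 → posterior Beta(27/5, 17/5)
obs 5: x=0 → posterior Beta(27/5, 22/5)
obs 6: x=1 → posterior Beta(32/5, 22/5)
obs 7: x=1 → posterior Beta(37/5, 22/5)
obs 8: x=0 → posterior Beta(37/5, 27/5)

alpha=37/5, beta=27/5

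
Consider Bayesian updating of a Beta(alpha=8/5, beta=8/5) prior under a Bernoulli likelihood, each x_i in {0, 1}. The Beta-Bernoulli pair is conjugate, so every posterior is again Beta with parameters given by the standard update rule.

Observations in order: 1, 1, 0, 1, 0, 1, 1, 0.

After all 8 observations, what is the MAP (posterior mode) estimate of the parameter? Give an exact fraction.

14/23

obs 1: x=1 → posterior Beta(13/5, 8/5)
obs 2: x=1 → posterior Beta(18/5, 8/5)
obs 3: x=0 → posterior Beta(18/5, 13/5)
obs 4: x=1 → posterior Beta(23/5, 13/5)
obs 5: x=0 → posterior Beta(23/5, 18/5)
obs 6: x=1 → posterior Beta(28/5, 18/5)
obs 7: x=1 → posterior Beta(33/5, 18/5)
obs 8: x=0 → posterior Beta(33/5, 23/5)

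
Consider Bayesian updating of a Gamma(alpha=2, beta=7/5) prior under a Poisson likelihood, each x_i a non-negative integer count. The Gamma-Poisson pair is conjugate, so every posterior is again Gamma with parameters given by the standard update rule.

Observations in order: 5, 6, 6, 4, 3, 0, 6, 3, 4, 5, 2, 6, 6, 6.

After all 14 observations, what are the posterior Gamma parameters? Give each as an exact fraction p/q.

alpha=64, beta=77/5

obs 1: x=5 → posterior Gamma(7, 12/5)
obs 2: x=6 → posterior Gamma(13, 17/5)
obs 3: x=6 → posterior Gamma(19, 22/5)
obs 4: x=4 → posterior Gamma(23, 27/5)
obs 5: x=3 → posterior Gamma(26, 32/5)
obs 6: x=0 → posterior Gamma(26, 37/5)
obs 7: x=6 → posterior Gamma(32, 42/5)
obs 8: x=3 → posterior Gamma(35, 47/5)
obs 9: x=4 → posterior Gamma(39, 52/5)
obs 10: x=5 → posterior Gamma(44, 57/5)
obs 11: x=2 → posterior Gamma(46, 62/5)
obs 12: x=6 → posterior Gamma(52, 67/5)
obs 13: x=6 → posterior Gamma(58, 72/5)
obs 14: x=6 → posterior Gamma(64, 77/5)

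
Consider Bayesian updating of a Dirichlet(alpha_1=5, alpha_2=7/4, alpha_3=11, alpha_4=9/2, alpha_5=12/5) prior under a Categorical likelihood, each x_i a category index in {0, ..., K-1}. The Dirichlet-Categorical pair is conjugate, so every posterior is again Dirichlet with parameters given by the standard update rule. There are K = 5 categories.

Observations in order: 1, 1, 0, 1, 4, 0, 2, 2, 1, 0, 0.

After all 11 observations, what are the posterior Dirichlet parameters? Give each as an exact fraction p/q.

alpha_1=9, alpha_2=23/4, alpha_3=13, alpha_4=9/2, alpha_5=17/5

obs 1: x=1 → posterior Dirichlet(5, 11/4, 11, 9/2, 12/5)
obs 2: x=1 → posterior Dirichlet(5, 15/4, 11, 9/2, 12/5)
obs 3: x=0 → posterior Dirichlet(6, 15/4, 11, 9/2, 12/5)
obs 4: x=1 → posterior Dirichlet(6, 19/4, 11, 9/2, 12/5)
obs 5: x=4 → posterior Dirichlet(6, 19/4, 11, 9/2, 17/5)
obs 6: x=0 → posterior Dirichlet(7, 19/4, 11, 9/2, 17/5)
obs 7: x=2 → posterior Dirichlet(7, 19/4, 12, 9/2, 17/5)
obs 8: x=2 → posterior Dirichlet(7, 19/4, 13, 9/2, 17/5)
obs 9: x=1 → posterior Dirichlet(7, 23/4, 13, 9/2, 17/5)
obs 10: x=0 → posterior Dirichlet(8, 23/4, 13, 9/2, 17/5)
obs 11: x=0 → posterior Dirichlet(9, 23/4, 13, 9/2, 17/5)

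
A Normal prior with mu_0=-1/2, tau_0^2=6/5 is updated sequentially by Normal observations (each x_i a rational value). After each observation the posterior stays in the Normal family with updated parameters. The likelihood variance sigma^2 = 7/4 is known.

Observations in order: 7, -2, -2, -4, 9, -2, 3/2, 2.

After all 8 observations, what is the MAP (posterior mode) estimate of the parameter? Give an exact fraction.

421/454

obs 1: x=7 → posterior Normal(301/118, 42/59)
obs 2: x=-2 → posterior Normal(205/166, 42/83)
obs 3: x=-2 → posterior Normal(109/214, 42/107)
obs 4: x=-4 → posterior Normal(-83/262, 42/131)
obs 5: x=9 → posterior Normal(349/310, 42/155)
obs 6: x=-2 → posterior Normal(253/358, 42/179)
obs 7: x=3/2 → posterior Normal(325/406, 6/29)
obs 8: x=2 → posterior Normal(421/454, 42/227)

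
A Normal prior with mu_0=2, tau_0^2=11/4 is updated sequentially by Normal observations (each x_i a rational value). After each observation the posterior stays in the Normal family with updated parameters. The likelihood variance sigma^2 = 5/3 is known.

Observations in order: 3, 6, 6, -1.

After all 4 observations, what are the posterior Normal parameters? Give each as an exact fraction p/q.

mu_0=251/76, tau_0^2=55/152

obs 1: x=3 → posterior Normal(139/53, 55/53)
obs 2: x=6 → posterior Normal(337/86, 55/86)
obs 3: x=6 → posterior Normal(535/119, 55/119)
obs 4: x=-1 → posterior Normal(251/76, 55/152)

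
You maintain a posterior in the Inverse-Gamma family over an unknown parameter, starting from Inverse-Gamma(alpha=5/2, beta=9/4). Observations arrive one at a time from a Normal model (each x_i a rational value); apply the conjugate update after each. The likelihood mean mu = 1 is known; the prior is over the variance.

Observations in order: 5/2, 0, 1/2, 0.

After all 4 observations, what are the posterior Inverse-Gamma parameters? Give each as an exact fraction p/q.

alpha=9/2, beta=9/2

obs 1: x=5/2 → posterior Inverse-Gamma(3, 27/8)
obs 2: x=0 → posterior Inverse-Gamma(7/2, 31/8)
obs 3: x=1/2 → posterior Inverse-Gamma(4, 4)
obs 4: x=0 → posterior Inverse-Gamma(9/2, 9/2)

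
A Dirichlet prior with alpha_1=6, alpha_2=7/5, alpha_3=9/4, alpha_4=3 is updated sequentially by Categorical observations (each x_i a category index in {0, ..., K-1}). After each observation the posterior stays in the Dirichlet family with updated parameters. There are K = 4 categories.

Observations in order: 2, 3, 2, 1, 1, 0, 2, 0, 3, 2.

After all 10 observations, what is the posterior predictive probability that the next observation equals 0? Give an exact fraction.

160/453

obs 1: x=2 → posterior Dirichlet(6, 7/5, 13/4, 3)
obs 2: x=3 → posterior Dirichlet(6, 7/5, 13/4, 4)
obs 3: x=2 → posterior Dirichlet(6, 7/5, 17/4, 4)
obs 4: x=1 → posterior Dirichlet(6, 12/5, 17/4, 4)
obs 5: x=1 → posterior Dirichlet(6, 17/5, 17/4, 4)
obs 6: x=0 → posterior Dirichlet(7, 17/5, 17/4, 4)
obs 7: x=2 → posterior Dirichlet(7, 17/5, 21/4, 4)
obs 8: x=0 → posterior Dirichlet(8, 17/5, 21/4, 4)
obs 9: x=3 → posterior Dirichlet(8, 17/5, 21/4, 5)
obs 10: x=2 → posterior Dirichlet(8, 17/5, 25/4, 5)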